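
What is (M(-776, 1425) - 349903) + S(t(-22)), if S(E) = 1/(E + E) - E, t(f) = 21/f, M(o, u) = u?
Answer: -160996637/462 ≈ -3.4848e+5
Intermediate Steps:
S(E) = 1/(2*E) - E
(M(-776, 1425) - 349903) + S(t(-22)) = (1425 - 349903) + (1/(2*((21/(-22)))) - 21/(-22)) = -348478 + (1/(2*((21*(-1/22)))) - 21*(-1)/22) = -348478 + (1/(2*(-21/22)) - 1*(-21/22)) = -348478 + ((½)*(-22/21) + 21/22) = -348478 + (-11/21 + 21/22) = -348478 + 199/462 = -160996637/462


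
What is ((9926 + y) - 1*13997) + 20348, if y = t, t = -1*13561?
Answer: 2716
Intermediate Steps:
t = -13561
y = -13561
((9926 + y) - 1*13997) + 20348 = ((9926 - 13561) - 1*13997) + 20348 = (-3635 - 13997) + 20348 = -17632 + 20348 = 2716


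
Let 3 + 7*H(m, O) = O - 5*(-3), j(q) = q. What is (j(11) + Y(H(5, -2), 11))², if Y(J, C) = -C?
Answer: 0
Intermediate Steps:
H(m, O) = 12/7 + O/7 (H(m, O) = -3/7 + (O - 5*(-3))/7 = -3/7 + (O + 15)/7 = -3/7 + (15 + O)/7 = -3/7 + (15/7 + O/7) = 12/7 + O/7)
(j(11) + Y(H(5, -2), 11))² = (11 - 1*11)² = (11 - 11)² = 0² = 0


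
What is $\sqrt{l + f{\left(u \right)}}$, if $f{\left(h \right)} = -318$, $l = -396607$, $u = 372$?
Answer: $5 i \sqrt{15877} \approx 630.02 i$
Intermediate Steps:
$\sqrt{l + f{\left(u \right)}} = \sqrt{-396607 - 318} = \sqrt{-396925} = 5 i \sqrt{15877}$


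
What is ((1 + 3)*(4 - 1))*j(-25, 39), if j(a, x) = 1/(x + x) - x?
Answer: -6082/13 ≈ -467.85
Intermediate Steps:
j(a, x) = 1/(2*x) - x
((1 + 3)*(4 - 1))*j(-25, 39) = ((1 + 3)*(4 - 1))*((½)/39 - 1*39) = (4*3)*((½)*(1/39) - 39) = 12*(1/78 - 39) = 12*(-3041/78) = -6082/13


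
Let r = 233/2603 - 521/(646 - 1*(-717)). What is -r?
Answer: 1038584/3547889 ≈ 0.29273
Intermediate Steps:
r = -1038584/3547889 (r = 233*(1/2603) - 521/(646 + 717) = 233/2603 - 521/1363 = -1038584/3547889 ≈ -0.29273)
-r = -1*(-1038584/3547889) = 1038584/3547889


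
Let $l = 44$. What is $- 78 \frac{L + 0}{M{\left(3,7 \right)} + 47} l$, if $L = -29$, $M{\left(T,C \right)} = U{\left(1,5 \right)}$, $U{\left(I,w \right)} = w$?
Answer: $1914$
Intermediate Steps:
$M{\left(T,C \right)} = 5$
$- 78 \frac{L + 0}{M{\left(3,7 \right)} + 47} l = - 78 \frac{-29 + 0}{5 + 47} \cdot 44 = - 78 \left(- \frac{29}{52}\right) 44 = - 78 \left(\left(-29\right) \frac{1}{52}\right) 44 = \left(-78\right) \left(- \frac{29}{52}\right) 44 = \frac{87}{2} \cdot 44 = 1914$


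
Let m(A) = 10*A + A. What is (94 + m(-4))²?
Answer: 2500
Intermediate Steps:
m(A) = 11*A
(94 + m(-4))² = (94 + 11*(-4))² = (94 - 44)² = 50² = 2500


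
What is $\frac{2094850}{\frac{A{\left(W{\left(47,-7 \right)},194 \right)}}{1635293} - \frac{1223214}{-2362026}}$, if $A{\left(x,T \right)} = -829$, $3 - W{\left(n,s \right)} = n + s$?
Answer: $\frac{674298100999347275}{166529597679} \approx 4.0491 \cdot 10^{6}$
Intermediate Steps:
$W{\left(n,s \right)} = 3 - n - s$ ($W{\left(n,s \right)} = 3 - \left(n + s\right) = 3 - n - s$)
$\frac{2094850}{\frac{A{\left(W{\left(47,-7 \right)},194 \right)}}{1635293} - \frac{1223214}{-2362026}} = \frac{2094850}{- \frac{829}{1635293} - \frac{1223214}{-2362026}} = \frac{2094850}{\left(-829\right) \frac{1}{1635293} - - \frac{203869}{393671}} = \frac{2094850}{- \frac{829}{1635293} + \frac{203869}{393671}} = \frac{2094850}{\frac{333059195358}{643767430603}} = 2094850 \cdot \frac{643767430603}{333059195358} = \frac{674298100999347275}{166529597679}$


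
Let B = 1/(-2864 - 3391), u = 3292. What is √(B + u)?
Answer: √14311064005/2085 ≈ 57.376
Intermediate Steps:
B = -1/6255 (B = 1/(-6255) = -1/6255 ≈ -0.00015987)
√(B + u) = √(-1/6255 + 3292) = √(20591459/6255) = √14311064005/2085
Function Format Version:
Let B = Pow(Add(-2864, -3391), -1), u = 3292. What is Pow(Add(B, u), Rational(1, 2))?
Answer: Mul(Rational(1, 2085), Pow(14311064005, Rational(1, 2))) ≈ 57.376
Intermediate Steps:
B = Rational(-1, 6255) (B = Pow(-6255, -1) = Rational(-1, 6255) ≈ -0.00015987)
Pow(Add(B, u), Rational(1, 2)) = Pow(Add(Rational(-1, 6255), 3292), Rational(1, 2)) = Pow(Rational(20591459, 6255), Rational(1, 2)) = Mul(Rational(1, 2085), Pow(14311064005, Rational(1, 2)))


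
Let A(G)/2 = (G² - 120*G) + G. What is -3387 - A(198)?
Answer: -34671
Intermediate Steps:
A(G) = -238*G + 2*G² (A(G) = 2*((G² - 120*G) + G) = 2*(G² - 119*G) = -238*G + 2*G²)
-3387 - A(198) = -3387 - 2*198*(-119 + 198) = -3387 - 2*198*79 = -3387 - 1*31284 = -3387 - 31284 = -34671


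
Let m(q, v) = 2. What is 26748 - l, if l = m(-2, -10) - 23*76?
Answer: 28494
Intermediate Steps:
l = -1746 (l = 2 - 23*76 = 2 - 1748 = -1746)
26748 - l = 26748 - 1*(-1746) = 26748 + 1746 = 28494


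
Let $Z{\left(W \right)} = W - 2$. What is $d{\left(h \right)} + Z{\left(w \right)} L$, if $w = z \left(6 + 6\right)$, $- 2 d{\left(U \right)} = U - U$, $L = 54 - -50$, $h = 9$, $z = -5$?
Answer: $-6448$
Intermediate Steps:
$L = 104$ ($L = 54 + 50 = 104$)
$d{\left(U \right)} = 0$ ($d{\left(U \right)} = - \frac{U - U}{2} = \left(- \frac{1}{2}\right) 0 = 0$)
$w = -60$ ($w = - 5 \left(6 + 6\right) = \left(-5\right) 12 = -60$)
$Z{\left(W \right)} = -2 + W$ ($Z{\left(W \right)} = W - 2 = -2 + W$)
$d{\left(h \right)} + Z{\left(w \right)} L = 0 + \left(-2 - 60\right) 104 = 0 - 6448 = -6448$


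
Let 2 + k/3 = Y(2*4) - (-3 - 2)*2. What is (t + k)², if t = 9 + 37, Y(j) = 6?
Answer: 7744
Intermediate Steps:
t = 46
k = 42 (k = -6 + 3*(6 - (-3 - 2)*2) = -6 + 3*(6 - (-5)*2) = -6 + 3*(6 - 1*(-10)) = -6 + 3*(6 + 10) = -6 + 3*16 = -6 + 48 = 42)
(t + k)² = (46 + 42)² = 88² = 7744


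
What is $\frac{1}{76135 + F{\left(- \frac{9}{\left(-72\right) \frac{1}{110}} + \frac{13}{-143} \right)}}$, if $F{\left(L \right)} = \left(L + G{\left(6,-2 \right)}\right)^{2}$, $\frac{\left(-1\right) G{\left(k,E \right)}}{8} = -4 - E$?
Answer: $\frac{1936}{149100385} \approx 1.2985 \cdot 10^{-5}$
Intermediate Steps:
$G{\left(k,E \right)} = 32 + 8 E$ ($G{\left(k,E \right)} = - 8 \left(-4 - E\right) = 32 + 8 E$)
$F{\left(L \right)} = \left(16 + L\right)^{2}$ ($F{\left(L \right)} = \left(L + \left(32 + 8 \left(-2\right)\right)\right)^{2} = \left(L + \left(32 - 16\right)\right)^{2} = \left(L + 16\right)^{2} = \left(16 + L\right)^{2}$)
$\frac{1}{76135 + F{\left(- \frac{9}{\left(-72\right) \frac{1}{110}} + \frac{13}{-143} \right)}} = \frac{1}{76135 + \left(16 + \left(- \frac{9}{\left(-72\right) \frac{1}{110}} + \frac{13}{-143}\right)\right)^{2}} = \frac{1}{76135 + \left(16 - \left(\frac{1}{11} + \frac{9}{\left(-72\right) \frac{1}{110}}\right)\right)^{2}} = \frac{1}{76135 + \left(16 - \left(\frac{1}{11} + \frac{9}{- \frac{36}{55}}\right)\right)^{2}} = \frac{1}{76135 + \left(16 - - \frac{601}{44}\right)^{2}} = \frac{1}{76135 + \left(16 + \left(\frac{55}{4} - \frac{1}{11}\right)\right)^{2}} = \frac{1}{76135 + \left(16 + \frac{601}{44}\right)^{2}} = \frac{1}{76135 + \left(\frac{1305}{44}\right)^{2}} = \frac{1}{76135 + \frac{1703025}{1936}} = \frac{1}{\frac{149100385}{1936}} = \frac{1936}{149100385}$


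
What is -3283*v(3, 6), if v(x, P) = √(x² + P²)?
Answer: -9849*√5 ≈ -22023.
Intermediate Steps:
v(x, P) = √(P² + x²)
-3283*v(3, 6) = -3283*√(6² + 3²) = -3283*√(36 + 9) = -9849*√5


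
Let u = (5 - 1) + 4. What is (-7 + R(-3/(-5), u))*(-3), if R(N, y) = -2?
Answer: 27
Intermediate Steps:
u = 8 (u = 4 + 4 = 8)
(-7 + R(-3/(-5), u))*(-3) = (-7 - 2)*(-3) = -9*(-3) = 27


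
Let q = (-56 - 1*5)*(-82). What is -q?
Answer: -5002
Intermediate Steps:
q = 5002 (q = (-56 - 5)*(-82) = -61*(-82) = 5002)
-q = -1*5002 = -5002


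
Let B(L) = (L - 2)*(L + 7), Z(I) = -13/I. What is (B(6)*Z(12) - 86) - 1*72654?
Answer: -218389/3 ≈ -72796.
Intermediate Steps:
B(L) = (-2 + L)*(7 + L)
(B(6)*Z(12) - 86) - 1*72654 = ((-14 + 6² + 5*6)*(-13/12) - 86) - 1*72654 = ((-14 + 36 + 30)*(-13*1/12) - 86) - 72654 = (52*(-13/12) - 86) - 72654 = (-169/3 - 86) - 72654 = -427/3 - 72654 = -218389/3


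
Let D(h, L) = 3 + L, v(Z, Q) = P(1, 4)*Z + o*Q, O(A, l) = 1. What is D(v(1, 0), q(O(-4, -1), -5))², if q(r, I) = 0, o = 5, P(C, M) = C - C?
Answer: 9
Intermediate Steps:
P(C, M) = 0
v(Z, Q) = 5*Q (v(Z, Q) = 0*Z + 5*Q = 0 + 5*Q = 5*Q)
D(v(1, 0), q(O(-4, -1), -5))² = (3 + 0)² = 3² = 9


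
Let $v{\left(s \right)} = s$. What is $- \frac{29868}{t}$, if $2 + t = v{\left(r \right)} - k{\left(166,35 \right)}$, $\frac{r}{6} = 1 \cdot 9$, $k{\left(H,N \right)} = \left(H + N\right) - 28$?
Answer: $\frac{29868}{121} \approx 246.84$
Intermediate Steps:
$k{\left(H,N \right)} = -28 + H + N$
$r = 54$ ($r = 6 \cdot 1 \cdot 9 = 6 \cdot 9 = 54$)
$t = -121$ ($t = -2 + \left(54 - \left(-28 + 166 + 35\right)\right) = -2 + \left(54 - 173\right) = -2 - 119 = -121$)
$- \frac{29868}{t} = - \frac{29868}{-121} = \left(-29868\right) \left(- \frac{1}{121}\right) = \frac{29868}{121}$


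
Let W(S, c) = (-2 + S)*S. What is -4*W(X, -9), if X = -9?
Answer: -396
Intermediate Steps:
W(S, c) = S*(-2 + S)
-4*W(X, -9) = -(-36)*(-2 - 9) = -(-36)*(-11) = -4*99 = -396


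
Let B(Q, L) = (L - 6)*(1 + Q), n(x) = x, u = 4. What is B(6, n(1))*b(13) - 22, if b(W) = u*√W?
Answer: -22 - 140*√13 ≈ -526.78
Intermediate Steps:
B(Q, L) = (1 + Q)*(-6 + L) (B(Q, L) = (-6 + L)*(1 + Q) = (1 + Q)*(-6 + L))
b(W) = 4*√W
B(6, n(1))*b(13) - 22 = (-6 + 1 - 6*6 + 1*6)*(4*√13) - 22 = (-6 + 1 - 36 + 6)*(4*√13) - 22 = -140*√13 - 22 = -22 - 140*√13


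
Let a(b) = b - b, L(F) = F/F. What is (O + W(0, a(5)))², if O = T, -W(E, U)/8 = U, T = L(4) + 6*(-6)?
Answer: 1225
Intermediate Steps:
L(F) = 1
T = -35 (T = 1 + 6*(-6) = 1 - 36 = -35)
a(b) = 0
W(E, U) = -8*U
O = -35
(O + W(0, a(5)))² = (-35 - 8*0)² = (-35 + 0)² = (-35)² = 1225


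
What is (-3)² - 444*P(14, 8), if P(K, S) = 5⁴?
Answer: -277491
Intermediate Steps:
P(K, S) = 625
(-3)² - 444*P(14, 8) = (-3)² - 444*625 = 9 - 277500 = -277491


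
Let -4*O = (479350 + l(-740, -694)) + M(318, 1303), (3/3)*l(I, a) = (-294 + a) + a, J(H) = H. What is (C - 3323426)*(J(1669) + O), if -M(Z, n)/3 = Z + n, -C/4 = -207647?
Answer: 580992042051/2 ≈ 2.9050e+11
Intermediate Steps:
C = 830588 (C = -4*(-207647) = 830588)
M(Z, n) = -3*Z - 3*n (M(Z, n) = -3*(Z + n) = -3*Z - 3*n)
l(I, a) = -294 + 2*a (l(I, a) = (-294 + a) + a = -294 + 2*a)
O = -472805/4 (O = -((479350 + (-294 + 2*(-694))) + (-3*318 - 3*1303))/4 = -((479350 + (-294 - 1388)) + (-954 - 3909))/4 = -((479350 - 1682) - 4863)/4 = -(477668 - 4863)/4 = -¼*472805 = -472805/4 ≈ -1.1820e+5)
(C - 3323426)*(J(1669) + O) = (830588 - 3323426)*(1669 - 472805/4) = -2492838*(-466129/4) = 580992042051/2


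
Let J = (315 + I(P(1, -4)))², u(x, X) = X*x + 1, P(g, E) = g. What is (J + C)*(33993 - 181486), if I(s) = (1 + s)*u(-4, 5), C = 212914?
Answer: -42720314999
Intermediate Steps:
u(x, X) = 1 + X*x
I(s) = -19 - 19*s (I(s) = (1 + s)*(1 + 5*(-4)) = (1 + s)*(1 - 20) = (1 + s)*(-19) = -19 - 19*s)
J = 76729 (J = (315 + (-19 - 19*1))² = (315 + (-19 - 19))² = (315 - 38)² = 277² = 76729)
(J + C)*(33993 - 181486) = (76729 + 212914)*(33993 - 181486) = 289643*(-147493) = -42720314999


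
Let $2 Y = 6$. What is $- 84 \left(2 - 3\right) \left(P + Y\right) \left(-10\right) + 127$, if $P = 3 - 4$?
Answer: $-1553$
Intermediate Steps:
$Y = 3$ ($Y = \frac{1}{2} \cdot 6 = 3$)
$P = -1$ ($P = 3 - 4 = -1$)
$- 84 \left(2 - 3\right) \left(P + Y\right) \left(-10\right) + 127 = - 84 \left(2 - 3\right) \left(-1 + 3\right) \left(-10\right) + 127 = - 84 \left(-1\right) 2 \left(-10\right) + 127 = - 84 \left(\left(-2\right) \left(-10\right)\right) + 127 = \left(-84\right) 20 + 127 = -1680 + 127 = -1553$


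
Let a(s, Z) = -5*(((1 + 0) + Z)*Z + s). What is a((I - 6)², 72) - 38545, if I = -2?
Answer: -65145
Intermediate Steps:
a(s, Z) = -5*s - 5*Z*(1 + Z) (a(s, Z) = -5*((1 + Z)*Z + s) = -5*(Z*(1 + Z) + s) = -5*(s + Z*(1 + Z)) = -5*s - 5*Z*(1 + Z))
a((I - 6)², 72) - 38545 = (-5*72 - 5*(-2 - 6)² - 5*72²) - 38545 = (-360 - 5*(-8)² - 5*5184) - 38545 = (-360 - 5*64 - 25920) - 38545 = (-360 - 320 - 25920) - 38545 = -26600 - 38545 = -65145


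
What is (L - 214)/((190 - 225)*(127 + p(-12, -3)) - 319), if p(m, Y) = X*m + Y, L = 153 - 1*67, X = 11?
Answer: 128/39 ≈ 3.2821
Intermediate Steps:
L = 86 (L = 153 - 67 = 86)
p(m, Y) = Y + 11*m (p(m, Y) = 11*m + Y = Y + 11*m)
(L - 214)/((190 - 225)*(127 + p(-12, -3)) - 319) = (86 - 214)/((190 - 225)*(127 + (-3 + 11*(-12))) - 319) = -128/(-35*(127 + (-3 - 132)) - 319) = -128/(-35*(127 - 135) - 319) = -128/(-35*(-8) - 319) = -128/(280 - 319) = -128/(-39) = -128*(-1/39) = 128/39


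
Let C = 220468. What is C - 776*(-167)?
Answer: 350060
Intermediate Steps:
C - 776*(-167) = 220468 - 776*(-167) = 220468 - 1*(-129592) = 220468 + 129592 = 350060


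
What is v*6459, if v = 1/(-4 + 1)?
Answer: -2153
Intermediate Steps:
v = -⅓ (v = 1/(-3) = -⅓ ≈ -0.33333)
v*6459 = -⅓*6459 = -2153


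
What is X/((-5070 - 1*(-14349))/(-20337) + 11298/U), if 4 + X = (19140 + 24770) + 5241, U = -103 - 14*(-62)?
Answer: 84957715815/24740999 ≈ 3433.9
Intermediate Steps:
U = 765 (U = -103 + 868 = 765)
X = 49147 (X = -4 + ((19140 + 24770) + 5241) = -4 + (43910 + 5241) = -4 + 49151 = 49147)
X/((-5070 - 1*(-14349))/(-20337) + 11298/U) = 49147/((-5070 - 1*(-14349))/(-20337) + 11298/765) = 49147/((-5070 + 14349)*(-1/20337) + 11298*(1/765)) = 49147/(9279*(-1/20337) + 3766/255) = 49147/(-3093/6779 + 3766/255) = 49147/(24740999/1728645) = 49147*(1728645/24740999) = 84957715815/24740999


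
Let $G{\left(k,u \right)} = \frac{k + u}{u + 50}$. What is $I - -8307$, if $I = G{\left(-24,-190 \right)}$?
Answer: $\frac{581597}{70} \approx 8308.5$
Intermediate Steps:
$G{\left(k,u \right)} = \frac{k + u}{50 + u}$
$I = \frac{107}{70}$ ($I = \frac{-24 - 190}{50 - 190} = \frac{1}{-140} \left(-214\right) = \left(- \frac{1}{140}\right) \left(-214\right) = \frac{107}{70} \approx 1.5286$)
$I - -8307 = \frac{107}{70} - -8307 = \frac{107}{70} + 8307 = \frac{581597}{70}$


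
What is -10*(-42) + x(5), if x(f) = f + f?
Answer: 430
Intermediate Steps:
x(f) = 2*f
-10*(-42) + x(5) = -10*(-42) + 2*5 = 420 + 10 = 430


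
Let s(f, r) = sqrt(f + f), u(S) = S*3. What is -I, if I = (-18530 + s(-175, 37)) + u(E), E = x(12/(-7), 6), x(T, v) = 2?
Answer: 18524 - 5*I*sqrt(14) ≈ 18524.0 - 18.708*I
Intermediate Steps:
E = 2
u(S) = 3*S
s(f, r) = sqrt(2)*sqrt(f) (s(f, r) = sqrt(2*f) = sqrt(2)*sqrt(f))
I = -18524 + 5*I*sqrt(14) (I = (-18530 + sqrt(2)*sqrt(-175)) + 3*2 = (-18530 + sqrt(2)*(5*I*sqrt(7))) + 6 = (-18530 + 5*I*sqrt(14)) + 6 = -18524 + 5*I*sqrt(14) ≈ -18524.0 + 18.708*I)
-I = -(-18524 + 5*I*sqrt(14)) = 18524 - 5*I*sqrt(14)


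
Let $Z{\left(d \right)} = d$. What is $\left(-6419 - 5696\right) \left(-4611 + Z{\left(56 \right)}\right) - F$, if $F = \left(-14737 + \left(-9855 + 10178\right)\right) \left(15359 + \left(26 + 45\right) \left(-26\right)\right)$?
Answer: $249960207$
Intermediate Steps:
$F = -194776382$ ($F = \left(-14737 + 323\right) \left(15359 + 71 \left(-26\right)\right) = - 14414 \left(15359 - 1846\right) = \left(-14414\right) 13513 = -194776382$)
$\left(-6419 - 5696\right) \left(-4611 + Z{\left(56 \right)}\right) - F = \left(-6419 - 5696\right) \left(-4611 + 56\right) - -194776382 = \left(-12115\right) \left(-4555\right) + 194776382 = 55183825 + 194776382 = 249960207$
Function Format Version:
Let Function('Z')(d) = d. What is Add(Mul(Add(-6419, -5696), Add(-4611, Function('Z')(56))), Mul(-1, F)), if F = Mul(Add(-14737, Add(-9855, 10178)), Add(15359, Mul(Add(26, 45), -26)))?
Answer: 249960207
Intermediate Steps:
F = -194776382 (F = Mul(Add(-14737, 323), Add(15359, Mul(71, -26))) = Mul(-14414, Add(15359, -1846)) = Mul(-14414, 13513) = -194776382)
Add(Mul(Add(-6419, -5696), Add(-4611, Function('Z')(56))), Mul(-1, F)) = Add(Mul(Add(-6419, -5696), Add(-4611, 56)), Mul(-1, -194776382)) = Add(Mul(-12115, -4555), 194776382) = Add(55183825, 194776382) = 249960207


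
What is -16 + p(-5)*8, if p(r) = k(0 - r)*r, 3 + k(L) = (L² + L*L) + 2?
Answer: -1976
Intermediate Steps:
k(L) = -1 + 2*L² (k(L) = -3 + ((L² + L*L) + 2) = -3 + ((L² + L²) + 2) = -3 + (2*L² + 2) = -3 + (2 + 2*L²) = -1 + 2*L²)
p(r) = r*(-1 + 2*r²) (p(r) = (-1 + 2*(0 - r)²)*r = (-1 + 2*(-r)²)*r = (-1 + 2*r²)*r = r*(-1 + 2*r²))
-16 + p(-5)*8 = -16 + (-1*(-5) + 2*(-5)³)*8 = -16 + (5 + 2*(-125))*8 = -16 + (5 - 250)*8 = -16 - 245*8 = -16 - 1960 = -1976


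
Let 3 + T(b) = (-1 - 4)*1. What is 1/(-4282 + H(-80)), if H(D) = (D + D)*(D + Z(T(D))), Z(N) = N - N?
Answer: 1/8518 ≈ 0.00011740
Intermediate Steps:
T(b) = -8 (T(b) = -3 + (-1 - 4)*1 = -3 - 5*1 = -3 - 5 = -8)
Z(N) = 0
H(D) = 2*D**2 (H(D) = (D + D)*(D + 0) = (2*D)*D = 2*D**2)
1/(-4282 + H(-80)) = 1/(-4282 + 2*(-80)**2) = 1/(-4282 + 2*6400) = 1/(-4282 + 12800) = 1/8518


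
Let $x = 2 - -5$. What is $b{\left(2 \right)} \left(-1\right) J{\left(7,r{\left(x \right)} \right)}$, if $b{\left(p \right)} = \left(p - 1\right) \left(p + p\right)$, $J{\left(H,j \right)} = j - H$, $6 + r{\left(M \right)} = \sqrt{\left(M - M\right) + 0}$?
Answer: $52$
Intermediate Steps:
$x = 7$ ($x = 2 + 5 = 7$)
$r{\left(M \right)} = -6$ ($r{\left(M \right)} = -6 + \sqrt{\left(M - M\right) + 0} = -6 + \sqrt{0 + 0} = -6 + \sqrt{0} = -6 + 0 = -6$)
$b{\left(p \right)} = 2 p \left(-1 + p\right)$ ($b{\left(p \right)} = \left(-1 + p\right) 2 p = 2 p \left(-1 + p\right)$)
$b{\left(2 \right)} \left(-1\right) J{\left(7,r{\left(x \right)} \right)} = 2 \cdot 2 \left(-1 + 2\right) \left(-1\right) \left(-6 - 7\right) = 2 \cdot 2 \cdot 1 \left(-1\right) \left(-6 - 7\right) = 4 \left(-1\right) \left(-13\right) = \left(-4\right) \left(-13\right) = 52$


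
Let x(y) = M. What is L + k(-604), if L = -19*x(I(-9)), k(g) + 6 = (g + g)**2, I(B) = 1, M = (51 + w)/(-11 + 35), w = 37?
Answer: 4377565/3 ≈ 1.4592e+6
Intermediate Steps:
M = 11/3 (M = (51 + 37)/(-11 + 35) = 88/24 = 88*(1/24) = 11/3 ≈ 3.6667)
x(y) = 11/3
k(g) = -6 + 4*g**2 (k(g) = -6 + (g + g)**2 = -6 + (2*g)**2 = -6 + 4*g**2)
L = -209/3 (L = -19*11/3 = -209/3 ≈ -69.667)
L + k(-604) = -209/3 + (-6 + 4*(-604)**2) = -209/3 + (-6 + 4*364816) = -209/3 + (-6 + 1459264) = -209/3 + 1459258 = 4377565/3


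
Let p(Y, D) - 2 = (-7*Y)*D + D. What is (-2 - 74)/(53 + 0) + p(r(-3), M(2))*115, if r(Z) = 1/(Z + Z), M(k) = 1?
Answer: 151919/318 ≈ 477.73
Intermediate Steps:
r(Z) = 1/(2*Z)
p(Y, D) = 2 + D - 7*D*Y (p(Y, D) = 2 + ((-7*Y)*D + D) = 2 + (-7*D*Y + D) = 2 + (D - 7*D*Y) = 2 + D - 7*D*Y)
(-2 - 74)/(53 + 0) + p(r(-3), M(2))*115 = (-2 - 74)/(53 + 0) + (2 + 1 - 7*1*(½)/(-3))*115 = -76/53 + (2 + 1 - 7*1*(½)*(-⅓))*115 = -76*1/53 + (2 + 1 - 7*1*(-⅙))*115 = -76/53 + (2 + 1 + 7/6)*115 = -76/53 + (25/6)*115 = -76/53 + 2875/6 = 151919/318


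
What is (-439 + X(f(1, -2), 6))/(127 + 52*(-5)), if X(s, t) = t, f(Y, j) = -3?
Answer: 433/133 ≈ 3.2556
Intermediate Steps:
(-439 + X(f(1, -2), 6))/(127 + 52*(-5)) = (-439 + 6)/(127 + 52*(-5)) = -433/(127 - 260) = -433/(-133) = -433*(-1/133) = 433/133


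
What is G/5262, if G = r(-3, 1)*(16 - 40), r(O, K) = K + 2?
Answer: -12/877 ≈ -0.013683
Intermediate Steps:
r(O, K) = 2 + K
G = -72 (G = (2 + 1)*(16 - 40) = 3*(-24) = -72)
G/5262 = -72/5262 = -72*1/5262 = -12/877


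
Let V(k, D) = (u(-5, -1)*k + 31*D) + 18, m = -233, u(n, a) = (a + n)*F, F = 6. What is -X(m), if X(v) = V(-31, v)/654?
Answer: 6089/654 ≈ 9.3104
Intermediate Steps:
u(n, a) = 6*a + 6*n (u(n, a) = (a + n)*6 = 6*a + 6*n)
V(k, D) = 18 - 36*k + 31*D (V(k, D) = ((6*(-1) + 6*(-5))*k + 31*D) + 18 = ((-6 - 30)*k + 31*D) + 18 = (-36*k + 31*D) + 18 = 18 - 36*k + 31*D)
X(v) = 189/109 + 31*v/654 (X(v) = (18 - 36*(-31) + 31*v)/654 = (18 + 1116 + 31*v)*(1/654) = (1134 + 31*v)*(1/654) = 189/109 + 31*v/654)
-X(m) = -(189/109 + (31/654)*(-233)) = -(189/109 - 7223/654) = -1*(-6089/654) = 6089/654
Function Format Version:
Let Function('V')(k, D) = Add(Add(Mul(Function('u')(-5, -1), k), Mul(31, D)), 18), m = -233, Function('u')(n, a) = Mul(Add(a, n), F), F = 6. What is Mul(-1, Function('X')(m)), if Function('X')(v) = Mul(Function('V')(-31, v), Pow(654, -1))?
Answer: Rational(6089, 654) ≈ 9.3104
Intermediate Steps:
Function('u')(n, a) = Add(Mul(6, a), Mul(6, n)) (Function('u')(n, a) = Mul(Add(a, n), 6) = Add(Mul(6, a), Mul(6, n)))
Function('V')(k, D) = Add(18, Mul(-36, k), Mul(31, D)) (Function('V')(k, D) = Add(Add(Mul(Add(Mul(6, -1), Mul(6, -5)), k), Mul(31, D)), 18) = Add(Add(Mul(Add(-6, -30), k), Mul(31, D)), 18) = Add(Add(Mul(-36, k), Mul(31, D)), 18) = Add(18, Mul(-36, k), Mul(31, D)))
Function('X')(v) = Add(Rational(189, 109), Mul(Rational(31, 654), v)) (Function('X')(v) = Mul(Add(18, Mul(-36, -31), Mul(31, v)), Pow(654, -1)) = Mul(Add(18, 1116, Mul(31, v)), Rational(1, 654)) = Mul(Add(1134, Mul(31, v)), Rational(1, 654)) = Add(Rational(189, 109), Mul(Rational(31, 654), v)))
Mul(-1, Function('X')(m)) = Mul(-1, Add(Rational(189, 109), Mul(Rational(31, 654), -233))) = Mul(-1, Add(Rational(189, 109), Rational(-7223, 654))) = Mul(-1, Rational(-6089, 654)) = Rational(6089, 654)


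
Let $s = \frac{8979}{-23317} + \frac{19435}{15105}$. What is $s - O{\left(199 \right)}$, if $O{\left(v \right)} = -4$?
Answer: $\frac{345270248}{70440657} \approx 4.9016$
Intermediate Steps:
$s = \frac{63507620}{70440657}$ ($s = 8979 \left(- \frac{1}{23317}\right) + 19435 \cdot \frac{1}{15105} = - \frac{8979}{23317} + \frac{3887}{3021} = \frac{63507620}{70440657} \approx 0.90158$)
$s - O{\left(199 \right)} = \frac{63507620}{70440657} - -4 = \frac{63507620}{70440657} + 4 = \frac{345270248}{70440657}$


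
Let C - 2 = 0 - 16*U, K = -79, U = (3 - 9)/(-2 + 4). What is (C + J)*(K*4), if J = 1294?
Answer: -424704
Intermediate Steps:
U = -3 (U = -6/2 = -6*1/2 = -3)
C = 50 (C = 2 + (0 - 16*(-3)) = 2 + (0 + 48) = 2 + 48 = 50)
(C + J)*(K*4) = (50 + 1294)*(-79*4) = 1344*(-316) = -424704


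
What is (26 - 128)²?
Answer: 10404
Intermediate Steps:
(26 - 128)² = (-102)² = 10404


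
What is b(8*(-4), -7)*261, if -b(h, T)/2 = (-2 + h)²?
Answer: -603432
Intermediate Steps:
b(h, T) = -2*(-2 + h)²
b(8*(-4), -7)*261 = -2*(-2 + 8*(-4))²*261 = -2*(-2 - 32)²*261 = -2*(-34)²*261 = -2*1156*261 = -2312*261 = -603432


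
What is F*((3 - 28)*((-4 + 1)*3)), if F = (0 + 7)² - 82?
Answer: -7425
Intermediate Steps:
F = -33 (F = 7² - 82 = 49 - 82 = -33)
F*((3 - 28)*((-4 + 1)*3)) = -33*(3 - 28)*(-4 + 1)*3 = -(-825)*(-3*3) = -(-825)*(-9) = -33*225 = -7425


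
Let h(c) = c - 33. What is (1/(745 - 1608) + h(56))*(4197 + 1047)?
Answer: 104082912/863 ≈ 1.2061e+5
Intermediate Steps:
h(c) = -33 + c
(1/(745 - 1608) + h(56))*(4197 + 1047) = (1/(745 - 1608) + (-33 + 56))*(4197 + 1047) = (1/(-863) + 23)*5244 = (-1/863 + 23)*5244 = (19848/863)*5244 = 104082912/863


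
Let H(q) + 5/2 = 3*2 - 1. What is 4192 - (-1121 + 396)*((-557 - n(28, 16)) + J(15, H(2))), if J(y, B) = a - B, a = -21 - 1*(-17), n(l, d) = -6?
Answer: -799991/2 ≈ -4.0000e+5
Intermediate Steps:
a = -4 (a = -21 + 17 = -4)
H(q) = 5/2 (H(q) = -5/2 + (3*2 - 1) = -5/2 + (6 - 1) = -5/2 + 5 = 5/2)
J(y, B) = -4 - B
4192 - (-1121 + 396)*((-557 - n(28, 16)) + J(15, H(2))) = 4192 - (-1121 + 396)*((-557 - 1*(-6)) + (-4 - 1*5/2)) = 4192 - (-725)*((-557 + 6) + (-4 - 5/2)) = 4192 - (-725)*(-551 - 13/2) = 4192 - (-725)*(-1115)/2 = 4192 - 1*808375/2 = 4192 - 808375/2 = -799991/2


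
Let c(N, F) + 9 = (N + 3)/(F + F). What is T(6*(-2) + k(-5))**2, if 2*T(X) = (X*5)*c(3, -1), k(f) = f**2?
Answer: 152100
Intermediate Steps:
c(N, F) = -9 + (3 + N)/(2*F) (c(N, F) = -9 + (N + 3)/(F + F) = -9 + (3 + N)/((2*F)) = -9 + (3 + N)*(1/(2*F)) = -9 + (3 + N)/(2*F))
T(X) = -30*X (T(X) = ((X*5)*((1/2)*(3 + 3 - 18*(-1))/(-1)))/2 = ((5*X)*((1/2)*(-1)*(3 + 3 + 18)))/2 = ((5*X)*((1/2)*(-1)*24))/2 = ((5*X)*(-12))/2 = (-60*X)/2 = -30*X)
T(6*(-2) + k(-5))**2 = (-30*(6*(-2) + (-5)**2))**2 = (-30*(-12 + 25))**2 = (-30*13)**2 = (-390)**2 = 152100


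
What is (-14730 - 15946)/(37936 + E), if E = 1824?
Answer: -7669/9940 ≈ -0.77153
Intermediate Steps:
(-14730 - 15946)/(37936 + E) = (-14730 - 15946)/(37936 + 1824) = -30676/39760 = -30676*1/39760 = -7669/9940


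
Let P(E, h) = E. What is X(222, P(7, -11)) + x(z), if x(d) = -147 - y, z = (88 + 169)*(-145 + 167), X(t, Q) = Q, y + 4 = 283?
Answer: -419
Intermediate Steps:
y = 279 (y = -4 + 283 = 279)
z = 5654 (z = 257*22 = 5654)
x(d) = -426 (x(d) = -147 - 1*279 = -147 - 279 = -426)
X(222, P(7, -11)) + x(z) = 7 - 426 = -419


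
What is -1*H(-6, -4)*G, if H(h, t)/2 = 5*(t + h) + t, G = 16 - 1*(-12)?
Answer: 3024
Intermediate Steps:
G = 28 (G = 16 + 12 = 28)
H(h, t) = 10*h + 12*t (H(h, t) = 2*(5*(t + h) + t) = 2*(5*(h + t) + t) = 2*((5*h + 5*t) + t) = 2*(5*h + 6*t) = 10*h + 12*t)
-1*H(-6, -4)*G = -1*(10*(-6) + 12*(-4))*28 = -1*(-60 - 48)*28 = -1*(-108)*28 = -(-108)*28 = -1*(-3024) = 3024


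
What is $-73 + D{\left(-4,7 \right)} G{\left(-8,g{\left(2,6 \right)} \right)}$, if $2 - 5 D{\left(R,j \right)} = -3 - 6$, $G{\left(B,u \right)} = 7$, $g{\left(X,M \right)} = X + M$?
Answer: $- \frac{288}{5} \approx -57.6$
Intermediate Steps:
$g{\left(X,M \right)} = M + X$
$D{\left(R,j \right)} = \frac{11}{5}$ ($D{\left(R,j \right)} = \frac{2}{5} - \frac{-3 - 6}{5} = \frac{2}{5} - - \frac{9}{5} = \frac{2}{5} + \frac{9}{5} = \frac{11}{5}$)
$-73 + D{\left(-4,7 \right)} G{\left(-8,g{\left(2,6 \right)} \right)} = -73 + \frac{11}{5} \cdot 7 = -73 + \frac{77}{5} = - \frac{288}{5}$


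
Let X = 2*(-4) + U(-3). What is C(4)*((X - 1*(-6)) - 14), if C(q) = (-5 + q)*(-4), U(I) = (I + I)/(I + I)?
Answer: -60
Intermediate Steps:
U(I) = 1 (U(I) = (2*I)/((2*I)) = (2*I)*(1/(2*I)) = 1)
X = -7 (X = 2*(-4) + 1 = -8 + 1 = -7)
C(q) = 20 - 4*q
C(4)*((X - 1*(-6)) - 14) = (20 - 4*4)*((-7 - 1*(-6)) - 14) = (20 - 16)*((-7 + 6) - 14) = 4*(-1 - 14) = 4*(-15) = -60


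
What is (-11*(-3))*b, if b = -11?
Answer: -363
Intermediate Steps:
(-11*(-3))*b = -11*(-3)*(-11) = 33*(-11) = -363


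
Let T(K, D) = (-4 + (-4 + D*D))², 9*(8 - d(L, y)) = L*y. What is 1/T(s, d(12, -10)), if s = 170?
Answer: 81/16192576 ≈ 5.0023e-6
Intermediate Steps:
d(L, y) = 8 - L*y/9
T(K, D) = (-8 + D²)² (T(K, D) = (-4 + (-4 + D²))² = (-8 + D²)²)
1/T(s, d(12, -10)) = 1/((-8 + (8 - ⅑*12*(-10))²)²) = 1/((-8 + (8 + 40/3)²)²) = 1/((-8 + (64/3)²)²) = 1/((-8 + 4096/9)²) = 1/((4024/9)²) = 1/(16192576/81) = 81/16192576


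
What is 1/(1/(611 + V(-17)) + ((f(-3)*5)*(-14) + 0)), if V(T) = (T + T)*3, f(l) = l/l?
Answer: -509/35629 ≈ -0.014286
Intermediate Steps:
f(l) = 1
V(T) = 6*T (V(T) = (2*T)*3 = 6*T)
1/(1/(611 + V(-17)) + ((f(-3)*5)*(-14) + 0)) = 1/(1/(611 + 6*(-17)) + ((1*5)*(-14) + 0)) = 1/(1/(611 - 102) + (5*(-14) + 0)) = 1/(1/509 + (-70 + 0)) = 1/(1/509 - 70) = 1/(-35629/509) = -509/35629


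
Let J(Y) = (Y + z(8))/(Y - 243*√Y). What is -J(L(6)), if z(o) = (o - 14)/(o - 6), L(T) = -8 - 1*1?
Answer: -2/9843 + 54*I/3281 ≈ -0.00020319 + 0.016458*I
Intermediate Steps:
L(T) = -9 (L(T) = -8 - 1 = -9)
z(o) = (-14 + o)/(-6 + o)
J(Y) = (-3 + Y)/(Y - 243*√Y) (J(Y) = (Y + (-14 + 8)/(-6 + 8))/(Y - 243*√Y) = (Y - 6/2)/(Y - 243*√Y) = (Y + (½)*(-6))/(Y - 243*√Y) = (Y - 3)/(Y - 243*√Y) = (-3 + Y)/(Y - 243*√Y))
-J(L(6)) = -(3 - 1*(-9))/(-1*(-9) + 243*√(-9)) = -(3 + 9)/(9 + 243*(3*I)) = -12/(9 + 729*I) = -(9 - 729*I)/531522*12 = -2*(9 - 729*I)/88587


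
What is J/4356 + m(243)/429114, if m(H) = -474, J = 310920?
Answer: 1853028613/25961397 ≈ 71.376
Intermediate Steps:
J/4356 + m(243)/429114 = 310920/4356 - 474/429114 = 310920*(1/4356) - 474*1/429114 = 25910/363 - 79/71519 = 1853028613/25961397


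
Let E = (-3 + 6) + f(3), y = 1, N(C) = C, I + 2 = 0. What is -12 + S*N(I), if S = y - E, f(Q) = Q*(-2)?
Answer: -20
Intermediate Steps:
I = -2 (I = -2 + 0 = -2)
f(Q) = -2*Q
E = -3 (E = (-3 + 6) - 2*3 = 3 - 6 = -3)
S = 4 (S = 1 - 1*(-3) = 1 + 3 = 4)
-12 + S*N(I) = -12 + 4*(-2) = -12 - 8 = -20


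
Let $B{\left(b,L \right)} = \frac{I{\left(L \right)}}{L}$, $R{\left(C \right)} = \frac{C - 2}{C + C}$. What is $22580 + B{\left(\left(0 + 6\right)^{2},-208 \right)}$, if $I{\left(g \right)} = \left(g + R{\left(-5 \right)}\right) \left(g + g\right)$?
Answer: $\frac{110827}{5} \approx 22165.0$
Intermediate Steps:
$R{\left(C \right)} = \frac{-2 + C}{2 C}$
$I{\left(g \right)} = 2 g \left(\frac{7}{10} + g\right)$ ($I{\left(g \right)} = \left(g + \frac{-2 - 5}{2 \left(-5\right)}\right) \left(g + g\right) = \left(g + \frac{1}{2} \left(- \frac{1}{5}\right) \left(-7\right)\right) 2 g = \left(g + \frac{7}{10}\right) 2 g = \left(\frac{7}{10} + g\right) 2 g = 2 g \left(\frac{7}{10} + g\right)$)
$B{\left(b,L \right)} = \frac{7}{5} + 2 L$ ($B{\left(b,L \right)} = \frac{\frac{1}{5} L \left(7 + 10 L\right)}{L} = \frac{7}{5} + 2 L$)
$22580 + B{\left(\left(0 + 6\right)^{2},-208 \right)} = 22580 + \left(\frac{7}{5} + 2 \left(-208\right)\right) = 22580 + \left(\frac{7}{5} - 416\right) = 22580 - \frac{2073}{5} = \frac{110827}{5}$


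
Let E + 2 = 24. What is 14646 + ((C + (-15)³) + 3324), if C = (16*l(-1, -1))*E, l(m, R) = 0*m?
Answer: 14595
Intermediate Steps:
l(m, R) = 0
E = 22 (E = -2 + 24 = 22)
C = 0 (C = (16*0)*22 = 0*22 = 0)
14646 + ((C + (-15)³) + 3324) = 14646 + ((0 + (-15)³) + 3324) = 14646 + ((0 - 3375) + 3324) = 14646 + (-3375 + 3324) = 14646 - 51 = 14595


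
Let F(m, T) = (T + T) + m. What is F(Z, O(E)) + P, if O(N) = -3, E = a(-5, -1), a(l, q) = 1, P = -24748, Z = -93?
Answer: -24847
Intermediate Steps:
E = 1
F(m, T) = m + 2*T (F(m, T) = 2*T + m = m + 2*T)
F(Z, O(E)) + P = (-93 + 2*(-3)) - 24748 = (-93 - 6) - 24748 = -99 - 24748 = -24847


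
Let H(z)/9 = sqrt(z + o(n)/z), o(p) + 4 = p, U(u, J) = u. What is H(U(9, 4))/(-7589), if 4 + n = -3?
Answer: -3*sqrt(70)/7589 ≈ -0.0033074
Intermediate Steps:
n = -7 (n = -4 - 3 = -7)
o(p) = -4 + p
H(z) = 9*sqrt(z - 11/z) (H(z) = 9*sqrt(z + (-4 - 7)/z) = 9*sqrt(z - 11/z))
H(U(9, 4))/(-7589) = (9*sqrt(9 - 11/9))/(-7589) = (9*sqrt(9 - 11*1/9))*(-1/7589) = (9*sqrt(9 - 11/9))*(-1/7589) = (9*sqrt(70/9))*(-1/7589) = (9*(sqrt(70)/3))*(-1/7589) = (3*sqrt(70))*(-1/7589) = -3*sqrt(70)/7589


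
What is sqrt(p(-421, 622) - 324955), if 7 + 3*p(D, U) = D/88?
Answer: I*sqrt(5662084362)/132 ≈ 570.05*I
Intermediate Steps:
p(D, U) = -7/3 + D/264 (p(D, U) = -7/3 + (D/88)/3 = -7/3 + D/264)
sqrt(p(-421, 622) - 324955) = sqrt((-7/3 + (1/264)*(-421)) - 324955) = sqrt((-7/3 - 421/264) - 324955) = sqrt(-1037/264 - 324955) = sqrt(-85789157/264) = I*sqrt(5662084362)/132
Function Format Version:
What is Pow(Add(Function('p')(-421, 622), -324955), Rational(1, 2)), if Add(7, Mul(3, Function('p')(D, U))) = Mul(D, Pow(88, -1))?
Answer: Mul(Rational(1, 132), I, Pow(5662084362, Rational(1, 2))) ≈ Mul(570.05, I)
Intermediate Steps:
Function('p')(D, U) = Add(Rational(-7, 3), Mul(Rational(1, 264), D)) (Function('p')(D, U) = Add(Rational(-7, 3), Mul(Rational(1, 3), Mul(D, Pow(88, -1)))) = Add(Rational(-7, 3), Mul(Rational(1, 3), Mul(D, Rational(1, 88)))) = Add(Rational(-7, 3), Mul(Rational(1, 3), Mul(Rational(1, 88), D))) = Add(Rational(-7, 3), Mul(Rational(1, 264), D)))
Pow(Add(Function('p')(-421, 622), -324955), Rational(1, 2)) = Pow(Add(Add(Rational(-7, 3), Mul(Rational(1, 264), -421)), -324955), Rational(1, 2)) = Pow(Add(Add(Rational(-7, 3), Rational(-421, 264)), -324955), Rational(1, 2)) = Pow(Add(Rational(-1037, 264), -324955), Rational(1, 2)) = Pow(Rational(-85789157, 264), Rational(1, 2)) = Mul(Rational(1, 132), I, Pow(5662084362, Rational(1, 2)))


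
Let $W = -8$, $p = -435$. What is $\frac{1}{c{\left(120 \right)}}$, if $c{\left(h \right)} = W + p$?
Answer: $- \frac{1}{443} \approx -0.0022573$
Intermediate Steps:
$c{\left(h \right)} = -443$ ($c{\left(h \right)} = -8 - 435 = -443$)
$\frac{1}{c{\left(120 \right)}} = \frac{1}{-443} = - \frac{1}{443}$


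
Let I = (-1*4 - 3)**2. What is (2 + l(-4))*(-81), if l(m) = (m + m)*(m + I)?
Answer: 28998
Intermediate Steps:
I = 49 (I = (-4 - 3)**2 = (-7)**2 = 49)
l(m) = 2*m*(49 + m) (l(m) = (m + m)*(m + 49) = (2*m)*(49 + m) = 2*m*(49 + m))
(2 + l(-4))*(-81) = (2 + 2*(-4)*(49 - 4))*(-81) = (2 + 2*(-4)*45)*(-81) = (2 - 360)*(-81) = -358*(-81) = 28998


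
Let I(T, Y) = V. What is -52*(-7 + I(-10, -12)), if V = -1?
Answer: 416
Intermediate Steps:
I(T, Y) = -1
-52*(-7 + I(-10, -12)) = -52*(-7 - 1) = -52*(-8) = 416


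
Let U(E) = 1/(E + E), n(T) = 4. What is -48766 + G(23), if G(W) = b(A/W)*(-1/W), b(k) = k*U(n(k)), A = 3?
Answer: -206377715/4232 ≈ -48766.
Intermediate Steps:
U(E) = 1/(2*E)
b(k) = k/8 (b(k) = k*((1/2)/4) = k*((1/2)*(1/4)) = k*(1/8) = k/8)
G(W) = -3/(8*W**2) (G(W) = ((3/W)/8)*(-1/W) = (3/(8*W))*(-1/W) = -3/(8*W**2))
-48766 + G(23) = -48766 - 3/8/23**2 = -48766 - 3/8*1/529 = -48766 - 3/4232 = -206377715/4232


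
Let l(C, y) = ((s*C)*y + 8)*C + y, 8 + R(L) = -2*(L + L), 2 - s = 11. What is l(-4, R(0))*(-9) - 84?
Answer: -10092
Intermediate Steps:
s = -9 (s = 2 - 1*11 = 2 - 11 = -9)
R(L) = -8 - 4*L (R(L) = -8 - 2*(L + L) = -8 - 4*L)
l(C, y) = y + C*(8 - 9*C*y) (l(C, y) = ((-9*C)*y + 8)*C + y = (-9*C*y + 8)*C + y = (8 - 9*C*y)*C + y = C*(8 - 9*C*y) + y = y + C*(8 - 9*C*y))
l(-4, R(0))*(-9) - 84 = ((-8 - 4*0) + 8*(-4) - 9*(-8 - 4*0)*(-4)²)*(-9) - 84 = ((-8 + 0) - 32 - 9*(-8 + 0)*16)*(-9) - 84 = (-8 - 32 - 9*(-8)*16)*(-9) - 84 = (-8 - 32 + 1152)*(-9) - 84 = 1112*(-9) - 84 = -10008 - 84 = -10092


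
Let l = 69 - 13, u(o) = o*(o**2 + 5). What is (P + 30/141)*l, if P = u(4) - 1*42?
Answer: 111104/47 ≈ 2363.9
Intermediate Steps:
u(o) = o*(5 + o**2)
l = 56
P = 42 (P = 4*(5 + 4**2) - 1*42 = 4*(5 + 16) - 42 = 4*21 - 42 = 84 - 42 = 42)
(P + 30/141)*l = (42 + 30/141)*56 = (42 + 30*(1/141))*56 = (42 + 10/47)*56 = (1984/47)*56 = 111104/47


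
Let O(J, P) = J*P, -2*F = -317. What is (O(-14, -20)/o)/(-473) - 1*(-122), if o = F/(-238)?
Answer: 18426082/149941 ≈ 122.89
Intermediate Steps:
F = 317/2 (F = -½*(-317) = 317/2 ≈ 158.50)
o = -317/476 (o = (317/2)/(-238) = (317/2)*(-1/238) = -317/476 ≈ -0.66597)
(O(-14, -20)/o)/(-473) - 1*(-122) = ((-14*(-20))/(-317/476))/(-473) - 1*(-122) = (280*(-476/317))*(-1/473) + 122 = -133280/317*(-1/473) + 122 = 133280/149941 + 122 = 18426082/149941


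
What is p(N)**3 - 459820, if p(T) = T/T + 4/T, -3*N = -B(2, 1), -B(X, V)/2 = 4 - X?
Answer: -459828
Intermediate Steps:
B(X, V) = -8 + 2*X (B(X, V) = -2*(4 - X) = -8 + 2*X)
N = -4/3 (N = -(-1)*(-8 + 2*2)/3 = -(-1)*(-8 + 4)/3 = -(-1)*(-4)/3 = -1/3*4 = -4/3 ≈ -1.3333)
p(T) = 1 + 4/T
p(N)**3 - 459820 = ((4 - 4/3)/(-4/3))**3 - 459820 = (-3/4*8/3)**3 - 459820 = (-2)**3 - 459820 = -8 - 459820 = -459828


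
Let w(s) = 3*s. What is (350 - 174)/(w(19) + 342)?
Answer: 176/399 ≈ 0.44110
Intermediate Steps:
(350 - 174)/(w(19) + 342) = (350 - 174)/(3*19 + 342) = 176/(57 + 342) = 176/399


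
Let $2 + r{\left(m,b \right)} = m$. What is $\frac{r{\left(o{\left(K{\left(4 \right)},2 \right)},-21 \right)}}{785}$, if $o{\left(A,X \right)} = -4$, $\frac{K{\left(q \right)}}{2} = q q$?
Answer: $- \frac{6}{785} \approx -0.0076433$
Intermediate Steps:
$K{\left(q \right)} = 2 q^{2}$ ($K{\left(q \right)} = 2 q q = 2 q^{2}$)
$r{\left(m,b \right)} = -2 + m$
$\frac{r{\left(o{\left(K{\left(4 \right)},2 \right)},-21 \right)}}{785} = \frac{-2 - 4}{785} = \left(-6\right) \frac{1}{785} = - \frac{6}{785}$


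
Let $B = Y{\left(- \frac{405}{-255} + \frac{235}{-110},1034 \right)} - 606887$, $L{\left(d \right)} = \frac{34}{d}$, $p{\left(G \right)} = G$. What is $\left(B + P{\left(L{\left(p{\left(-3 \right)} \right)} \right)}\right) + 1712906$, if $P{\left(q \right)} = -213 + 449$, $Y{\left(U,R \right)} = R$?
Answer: $1107289$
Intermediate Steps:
$P{\left(q \right)} = 236$
$B = -605853$ ($B = 1034 - 606887 = -605853$)
$\left(B + P{\left(L{\left(p{\left(-3 \right)} \right)} \right)}\right) + 1712906 = \left(-605853 + 236\right) + 1712906 = -605617 + 1712906 = 1107289$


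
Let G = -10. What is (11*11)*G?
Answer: -1210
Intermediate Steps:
(11*11)*G = (11*11)*(-10) = 121*(-10) = -1210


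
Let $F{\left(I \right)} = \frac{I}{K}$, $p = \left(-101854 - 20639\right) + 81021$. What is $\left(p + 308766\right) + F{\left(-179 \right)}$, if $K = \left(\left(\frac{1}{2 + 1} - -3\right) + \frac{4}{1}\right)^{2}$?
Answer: $\frac{129368685}{484} \approx 2.6729 \cdot 10^{5}$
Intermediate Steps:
$K = \frac{484}{9}$ ($K = \left(\left(\frac{1}{3} + 3\right) + 4 \cdot 1\right)^{2} = \left(\left(\frac{1}{3} + 3\right) + 4\right)^{2} = \left(\frac{10}{3} + 4\right)^{2} = \left(\frac{22}{3}\right)^{2} = \frac{484}{9} \approx 53.778$)
$p = -41472$ ($p = -122493 + 81021 = -41472$)
$F{\left(I \right)} = \frac{9 I}{484}$ ($F{\left(I \right)} = \frac{I}{\frac{484}{9}} = I \frac{9}{484} = \frac{9 I}{484}$)
$\left(p + 308766\right) + F{\left(-179 \right)} = \left(-41472 + 308766\right) + \frac{9}{484} \left(-179\right) = 267294 - \frac{1611}{484} = \frac{129368685}{484}$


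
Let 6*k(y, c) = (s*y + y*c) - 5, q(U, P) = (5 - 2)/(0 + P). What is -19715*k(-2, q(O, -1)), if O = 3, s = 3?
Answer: 98575/6 ≈ 16429.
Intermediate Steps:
q(U, P) = 3/P
k(y, c) = -⅚ + y/2 + c*y/6 (k(y, c) = ((3*y + y*c) - 5)/6 = ((3*y + c*y) - 5)/6 = (-5 + 3*y + c*y)/6 = -⅚ + y/2 + c*y/6)
-19715*k(-2, q(O, -1)) = -19715*(-⅚ + (½)*(-2) + (⅙)*(3/(-1))*(-2)) = -19715*(-⅚ - 1 + (⅙)*(3*(-1))*(-2)) = -19715*(-⅚ - 1 + (⅙)*(-3)*(-2)) = -19715*(-⅚ - 1 + 1) = -19715*(-⅚) = 98575/6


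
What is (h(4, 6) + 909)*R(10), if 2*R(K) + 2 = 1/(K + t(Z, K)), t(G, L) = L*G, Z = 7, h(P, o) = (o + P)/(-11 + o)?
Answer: -144213/160 ≈ -901.33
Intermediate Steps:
h(P, o) = (P + o)/(-11 + o)
t(G, L) = G*L
R(K) = -1 + 1/(16*K) (R(K) = -1 + 1/(2*(K + 7*K)) = -1 + 1/(2*((8*K))) = -1 + (1/(8*K))/2 = -1 + 1/(16*K))
(h(4, 6) + 909)*R(10) = ((4 + 6)/(-11 + 6) + 909)*((1/16 - 1*10)/10) = (10/(-5) + 909)*((1/16 - 10)/10) = (-⅕*10 + 909)*((⅒)*(-159/16)) = (-2 + 909)*(-159/160) = 907*(-159/160) = -144213/160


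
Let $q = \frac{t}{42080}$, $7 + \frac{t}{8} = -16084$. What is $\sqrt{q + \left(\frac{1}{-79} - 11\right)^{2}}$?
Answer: $\frac{\sqrt{5103344140735}}{207770} \approx 10.873$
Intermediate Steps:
$t = -128728$ ($t = -56 + 8 \left(-16084\right) = -56 - 128672 = -128728$)
$q = - \frac{16091}{5260}$ ($q = - \frac{128728}{42080} = \left(-128728\right) \frac{1}{42080} = - \frac{16091}{5260} \approx -3.0591$)
$\sqrt{q + \left(\frac{1}{-79} - 11\right)^{2}} = \sqrt{- \frac{16091}{5260} + \left(\frac{1}{-79} - 11\right)^{2}} = \sqrt{- \frac{16091}{5260} + \left(- \frac{1}{79} - 11\right)^{2}} = \sqrt{- \frac{16091}{5260} + \left(- \frac{870}{79}\right)^{2}} = \sqrt{- \frac{16091}{5260} + \frac{756900}{6241}} = \sqrt{\frac{3880870069}{32827660}} = \frac{\sqrt{5103344140735}}{207770}$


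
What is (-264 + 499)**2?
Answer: 55225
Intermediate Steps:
(-264 + 499)**2 = 235**2 = 55225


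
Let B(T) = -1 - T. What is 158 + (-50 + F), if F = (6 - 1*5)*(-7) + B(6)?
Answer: 94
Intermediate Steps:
F = -14 (F = (6 - 1*5)*(-7) + (-1 - 1*6) = (6 - 5)*(-7) + (-1 - 6) = 1*(-7) - 7 = -7 - 7 = -14)
158 + (-50 + F) = 158 + (-50 - 14) = 158 - 64 = 94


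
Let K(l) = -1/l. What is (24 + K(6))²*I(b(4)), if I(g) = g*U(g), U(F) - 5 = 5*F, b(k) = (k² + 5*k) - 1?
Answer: 3578575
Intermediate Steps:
b(k) = -1 + k² + 5*k
U(F) = 5 + 5*F
I(g) = g*(5 + 5*g)
(24 + K(6))²*I(b(4)) = (24 - 1/6)²*(5*(-1 + 4² + 5*4)*(1 + (-1 + 4² + 5*4))) = (24 - 1*⅙)²*(5*(-1 + 16 + 20)*(1 + (-1 + 16 + 20))) = (24 - ⅙)²*(5*35*(1 + 35)) = (143/6)²*(5*35*36) = (20449/36)*6300 = 3578575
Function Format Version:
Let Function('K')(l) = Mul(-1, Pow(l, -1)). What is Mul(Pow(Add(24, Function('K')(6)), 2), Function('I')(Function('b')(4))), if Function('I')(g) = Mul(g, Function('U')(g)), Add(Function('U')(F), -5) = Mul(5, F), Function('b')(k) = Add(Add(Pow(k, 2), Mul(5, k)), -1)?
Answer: 3578575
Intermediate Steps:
Function('b')(k) = Add(-1, Pow(k, 2), Mul(5, k))
Function('U')(F) = Add(5, Mul(5, F))
Function('I')(g) = Mul(g, Add(5, Mul(5, g)))
Mul(Pow(Add(24, Function('K')(6)), 2), Function('I')(Function('b')(4))) = Mul(Pow(Add(24, Mul(-1, Pow(6, -1))), 2), Mul(5, Add(-1, Pow(4, 2), Mul(5, 4)), Add(1, Add(-1, Pow(4, 2), Mul(5, 4))))) = Mul(Pow(Add(24, Mul(-1, Rational(1, 6))), 2), Mul(5, Add(-1, 16, 20), Add(1, Add(-1, 16, 20)))) = Mul(Pow(Add(24, Rational(-1, 6)), 2), Mul(5, 35, Add(1, 35))) = Mul(Pow(Rational(143, 6), 2), Mul(5, 35, 36)) = Mul(Rational(20449, 36), 6300) = 3578575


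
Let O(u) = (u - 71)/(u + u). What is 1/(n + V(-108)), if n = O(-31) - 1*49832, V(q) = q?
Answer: -31/1548089 ≈ -2.0025e-5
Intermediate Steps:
O(u) = (-71 + u)/(2*u) (O(u) = (-71 + u)/((2*u)) = (-71 + u)*(1/(2*u)) = (-71 + u)/(2*u))
n = -1544741/31 (n = (1/2)*(-71 - 31)/(-31) - 1*49832 = (1/2)*(-1/31)*(-102) - 49832 = 51/31 - 49832 = -1544741/31 ≈ -49830.)
1/(n + V(-108)) = 1/(-1544741/31 - 108) = 1/(-1548089/31) = -31/1548089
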